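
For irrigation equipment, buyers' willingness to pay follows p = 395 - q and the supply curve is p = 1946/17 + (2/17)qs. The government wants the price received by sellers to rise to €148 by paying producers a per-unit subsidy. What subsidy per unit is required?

At a seller price of 148, quantity supplied is -973 + 8.5·148 = 285.
Buyers absorb 285 only when they pay pb = 395 − 1·285 = 110.
s = ps − pb = 148 − 110 = 38.

Required subsidy s = €38 per unit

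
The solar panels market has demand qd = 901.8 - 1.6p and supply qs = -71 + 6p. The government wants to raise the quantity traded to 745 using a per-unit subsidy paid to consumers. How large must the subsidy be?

Required subsidy s = 38 per unit

At q = 745, invert demand for the buyer price: pb = (901.8 − 745)/1.6 = 98; invert supply for the seller price: ps = (745 − (-71))/6 = 136.
The subsidy must fill the gap: s = ps − pb = 136 − 98 = 38.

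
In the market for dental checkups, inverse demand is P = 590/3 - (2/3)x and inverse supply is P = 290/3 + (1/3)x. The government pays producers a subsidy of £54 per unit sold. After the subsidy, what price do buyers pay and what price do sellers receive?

Buyers pay £94; sellers receive £148

Pre-subsidy: 590/3 - (2/3)x = 290/3 + (1/3)x gives x* = 100 and P* = 130.
With the subsidy, sellers receive Ps = Pb + 54 for each unit, where Pb is the price buyers pay.
On the curves, Pb = 590/3 - (2/3)x and Ps = 290/3 + (1/3)x; the wedge Ps − Pb = 54 gives 290/3 + (1/3)x − (590/3 - (2/3)x) = 54, so x' = 154.
Then Pb = 590/3 − (2/3)·154 = 94 and Ps = 290/3 + (1/3)·154 = 148.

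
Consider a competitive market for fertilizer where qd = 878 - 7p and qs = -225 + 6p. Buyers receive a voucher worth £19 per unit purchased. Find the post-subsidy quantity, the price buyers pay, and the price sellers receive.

q' = 4491/13; buyers pay 989/13; sellers receive 1236/13

Pre-subsidy: 878 - 7p = -225 + 6p gives p* = 1103/13, q* = 3693/13.
With the rebate, buyers effectively pay pb = ps − 19, where ps is the price sellers receive.
Demand in terms of ps becomes qd = 878 − 7(ps − 19) = 1011 - 7ps. Setting this equal to supply: 1011 - 7ps = -225 + 6ps, so ps = 1236/13.
Buyers pay pb = 1236/13 − 19 = 989/13; q' = -225 + 6·(1236/13) = 4491/13.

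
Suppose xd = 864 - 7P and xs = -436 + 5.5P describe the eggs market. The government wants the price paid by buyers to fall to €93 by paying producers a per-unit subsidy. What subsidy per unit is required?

At a buyer price of 93, quantity demanded is 864 − 7·93 = 213.
Sellers supply 213 only when they receive Ps with -436 + 5.5·Ps = 213, i.e. Ps = 118.
s = Ps − Pb = 118 − 93 = 25.

Required subsidy s = €25 per unit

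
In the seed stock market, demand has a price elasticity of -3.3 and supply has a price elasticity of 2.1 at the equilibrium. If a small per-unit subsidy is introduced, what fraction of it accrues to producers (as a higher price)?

For a small subsidy around the equilibrium, the benefit split depends on the relative slopes, which at a point are proportional to the elasticities.
Buyer share = εs/(εs + |εd|) = 2.1/(2.1 + 3.3) = 7/18; seller share = |εd|/(εs + |εd|) = 11/18.
So producers capture 11/18 of the subsidy.

Producer share = 11/18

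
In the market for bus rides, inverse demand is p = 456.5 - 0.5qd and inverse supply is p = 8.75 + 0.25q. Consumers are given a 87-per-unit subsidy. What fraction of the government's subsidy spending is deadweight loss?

DWL / government spending = 58/713

Pre-subsidy: 456.5 - 0.5q = 8.75 + 0.25q gives q* = 597 and p* = 158.
With the rebate, buyers effectively pay pb = ps − 87, where ps is the price sellers receive.
On the curves, pb = 456.5 - 0.5q and ps = 8.75 + 0.25q; the wedge ps − pb = 87 gives 8.75 + 0.25q − (456.5 - 0.5q) = 87, so q' = 713.
Then pb = 456.5 − 0.5·713 = 100 and ps = 8.75 + 0.25·713 = 187.
ΔCS = ½(597 + 713)(158 − 100) = 37990; ΔPS = ½(597 + 713)(187 − 158) = 18995.
Government spending = 87 × 713 = 62031.
DWL = ½ × 87 × (713 − 597) = 5046; fraction = 5046 / 62031 = 58/713.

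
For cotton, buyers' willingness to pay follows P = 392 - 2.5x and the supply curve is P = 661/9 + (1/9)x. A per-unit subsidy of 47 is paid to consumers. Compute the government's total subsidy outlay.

Pre-subsidy: 392 - 2.5x = 661/9 + (1/9)x gives x* = 122 and P* = 87.
With the rebate, buyers effectively pay Pb = Ps − 47, where Ps is the price sellers receive.
On the curves, Pb = 392 - 2.5x and Ps = 661/9 + (1/9)x; the wedge Ps − Pb = 47 gives 661/9 + (1/9)x − (392 - 2.5x) = 47, so x' = 140.
Then Pb = 392 − 2.5·140 = 42 and Ps = 661/9 + (1/9)·140 = 89.
Government outlay = subsidy × quantity = 47 × 140 = 6580.

Government cost = 6580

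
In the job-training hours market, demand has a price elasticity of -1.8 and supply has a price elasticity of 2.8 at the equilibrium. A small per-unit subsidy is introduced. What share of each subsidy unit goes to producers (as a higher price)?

Producer share = 9/23

For a small subsidy around the equilibrium, the benefit split depends on the relative slopes, which at a point are proportional to the elasticities.
Buyer share = εs/(εs + |εd|) = 2.8/(2.8 + 1.8) = 14/23; seller share = |εd|/(εs + |εd|) = 9/23.
So producers capture 9/23 of the subsidy.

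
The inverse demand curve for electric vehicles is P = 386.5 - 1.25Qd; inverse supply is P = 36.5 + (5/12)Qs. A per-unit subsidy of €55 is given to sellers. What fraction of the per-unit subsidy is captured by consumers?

Consumer share = 0.75

Pre-subsidy: 386.5 - 1.25Q = 36.5 + (5/12)Q gives Q* = 210 and P* = 124.
With the subsidy, sellers receive Ps = Pb + 55 for each unit, where Pb is the price buyers pay.
On the curves, Pb = 386.5 - 1.25Q and Ps = 36.5 + (5/12)Q; the wedge Ps − Pb = 55 gives 36.5 + (5/12)Q − (386.5 - 1.25Q) = 55, so Q' = 243.
Then Pb = 386.5 − 1.25·243 = 82.75 and Ps = 36.5 + (5/12)·243 = 137.75.
Buyers' price falls by P* − Pb = 124 − 82.75 = 41.25; sellers' price rises by Ps − P* = 137.75 − 124 = 13.75.
So consumers capture 41.25/55 = 0.75 of each unit of subsidy.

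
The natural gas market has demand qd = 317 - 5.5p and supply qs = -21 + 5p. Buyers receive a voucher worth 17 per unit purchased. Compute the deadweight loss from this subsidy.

Deadweight loss = 15895/42

Pre-subsidy: 317 - 5.5p = -21 + 5p gives p* = 676/21, q* = 2939/21.
With the rebate, buyers effectively pay pb = ps − 17, where ps is the price sellers receive.
Demand in terms of ps becomes qd = 317 − 5.5(ps − 17) = 410.5 - 5.5ps. Setting this equal to supply: 410.5 - 5.5ps = -21 + 5ps, so ps = 863/21.
Buyers pay pb = 863/21 − 17 = 506/21; q' = -21 + 5·(863/21) = 3874/21.
The subsidy expands output by 3874/21 − 2939/21 = 935/21 past the efficient level; on those units the gap between marginal cost and willingness to pay runs from 0 up to 17.
DWL = ½ × 17 × 935/21 = 15895/42.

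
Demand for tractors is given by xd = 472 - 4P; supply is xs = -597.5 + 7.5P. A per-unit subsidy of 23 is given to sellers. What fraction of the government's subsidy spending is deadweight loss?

Pre-subsidy: 472 - 4P = -597.5 + 7.5P gives P* = 93, x* = 100.
With the subsidy, sellers receive Ps = Pb + 23 for each unit, where Pb is the price buyers pay.
Supply in terms of Pb becomes xs = -597.5 + 7.5(Pb + 23) = -425 + 7.5Pb. Setting this equal to demand: 472 - 4Pb = -425 + 7.5Pb, so Pb = 78.
Sellers receive Ps = 78 + 23 = 101; x' = 472 − 4·78 = 160.
ΔCS = ½(100 + 160)(93 − 78) = 1950; ΔPS = ½(100 + 160)(101 − 93) = 1040.
Government spending = 23 × 160 = 3680.
DWL = ½ × 23 × (160 − 100) = 690; fraction = 690 / 3680 = 0.1875.

DWL / government spending = 0.1875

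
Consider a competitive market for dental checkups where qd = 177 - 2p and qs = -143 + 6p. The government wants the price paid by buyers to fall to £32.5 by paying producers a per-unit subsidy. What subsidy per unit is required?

At a buyer price of 32.5, quantity demanded is 177 − 2·32.5 = 112.
Sellers supply 112 only when they receive ps with -143 + 6·ps = 112, i.e. ps = 42.5.
s = ps − pb = 42.5 − 32.5 = 10.

Required subsidy s = £10 per unit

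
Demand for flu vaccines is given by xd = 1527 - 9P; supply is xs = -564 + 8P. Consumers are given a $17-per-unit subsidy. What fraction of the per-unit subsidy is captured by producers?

Pre-subsidy: 1527 - 9P = -564 + 8P gives P* = 123, x* = 420.
With the rebate, buyers effectively pay Pb = Ps − 17, where Ps is the price sellers receive.
Demand in terms of Ps becomes xd = 1527 − 9(Ps − 17) = 1680 - 9Ps. Setting this equal to supply: 1680 - 9Ps = -564 + 8Ps, so Ps = 132.
Buyers pay Pb = 132 − 17 = 115; x' = -564 + 8·132 = 492.
Buyers' price falls by P* − Pb = 123 − 115 = 8; sellers' price rises by Ps − P* = 132 − 123 = 9.
So producers capture 9/17 = 9/17 of each unit of subsidy.

Producer share = 9/17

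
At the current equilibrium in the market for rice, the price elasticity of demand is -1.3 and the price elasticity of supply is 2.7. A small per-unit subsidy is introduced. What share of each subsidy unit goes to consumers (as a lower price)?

For a small subsidy around the equilibrium, the benefit split depends on the relative slopes, which at a point are proportional to the elasticities.
Buyer share = εs/(εs + |εd|) = 2.7/(2.7 + 1.3) = 0.675; seller share = |εd|/(εs + |εd|) = 0.325.

Consumer share = 0.675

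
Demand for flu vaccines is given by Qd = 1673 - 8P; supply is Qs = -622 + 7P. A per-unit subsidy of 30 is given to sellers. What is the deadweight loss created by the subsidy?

Pre-subsidy: 1673 - 8P = -622 + 7P gives P* = 153, Q* = 449.
With the subsidy, sellers receive Ps = Pb + 30 for each unit, where Pb is the price buyers pay.
Supply in terms of Pb becomes Qs = -622 + 7(Pb + 30) = -412 + 7Pb. Setting this equal to demand: 1673 - 8Pb = -412 + 7Pb, so Pb = 139.
Sellers receive Ps = 139 + 30 = 169; Q' = 1673 − 8·139 = 561.
The subsidy expands output by 561 − 449 = 112 past the efficient level; on those units the gap between marginal cost and willingness to pay runs from 0 up to 30.
DWL = ½ × 30 × 112 = 1680.

Deadweight loss = 1680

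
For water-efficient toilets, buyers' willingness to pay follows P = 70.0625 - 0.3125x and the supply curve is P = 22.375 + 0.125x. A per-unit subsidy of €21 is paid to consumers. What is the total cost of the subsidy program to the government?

Pre-subsidy: 70.0625 - 0.3125x = 22.375 + 0.125x gives x* = 109 and P* = 36.
With the rebate, buyers effectively pay Pb = Ps − 21, where Ps is the price sellers receive.
On the curves, Pb = 70.0625 - 0.3125x and Ps = 22.375 + 0.125x; the wedge Ps − Pb = 21 gives 22.375 + 0.125x − (70.0625 - 0.3125x) = 21, so x' = 157.
Then Pb = 70.0625 − 0.3125·157 = 21 and Ps = 22.375 + 0.125·157 = 42.
Government outlay = subsidy × quantity = 21 × 157 = 3297.

Government cost = €3297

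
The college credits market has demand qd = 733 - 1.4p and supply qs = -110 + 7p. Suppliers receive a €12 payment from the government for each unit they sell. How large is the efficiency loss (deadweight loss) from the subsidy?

Pre-subsidy: 733 - 1.4p = -110 + 7p gives p* = 1405/14, q* = 592.5.
With the subsidy, sellers receive ps = pb + 12 for each unit, where pb is the price buyers pay.
Supply in terms of pb becomes qs = -110 + 7(pb + 12) = -26 + 7pb. Setting this equal to demand: 733 - 1.4pb = -26 + 7pb, so pb = 1265/14.
Sellers receive ps = 1265/14 + 12 = 1433/14; q' = 733 − 1.4·(1265/14) = 606.5.
The subsidy expands output by 606.5 − 592.5 = 14 past the efficient level; on those units the gap between marginal cost and willingness to pay runs from 0 up to 12.
DWL = ½ × 12 × 14 = 84.

Deadweight loss = €84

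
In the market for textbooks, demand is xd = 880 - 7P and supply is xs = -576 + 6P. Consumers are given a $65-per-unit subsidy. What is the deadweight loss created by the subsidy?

Deadweight loss = $6825

Pre-subsidy: 880 - 7P = -576 + 6P gives P* = 112, x* = 96.
With the rebate, buyers effectively pay Pb = Ps − 65, where Ps is the price sellers receive.
Demand in terms of Ps becomes xd = 880 − 7(Ps − 65) = 1335 - 7Ps. Setting this equal to supply: 1335 - 7Ps = -576 + 6Ps, so Ps = 147.
Buyers pay Pb = 147 − 65 = 82; x' = -576 + 6·147 = 306.
The subsidy expands output by 306 − 96 = 210 past the efficient level; on those units the gap between marginal cost and willingness to pay runs from 0 up to 65.
DWL = ½ × 65 × 210 = 6825.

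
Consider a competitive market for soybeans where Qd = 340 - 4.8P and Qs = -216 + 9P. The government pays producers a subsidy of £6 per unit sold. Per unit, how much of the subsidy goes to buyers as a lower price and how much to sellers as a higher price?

Buyers gain 90/23 per unit; sellers gain 48/23 per unit

Pre-subsidy: 340 - 4.8P = -216 + 9P gives P* = 2780/69, Q* = 3372/23.
With the subsidy, sellers receive Ps = Pb + 6 for each unit, where Pb is the price buyers pay.
Supply in terms of Pb becomes Qs = -216 + 9(Pb + 6) = -162 + 9Pb. Setting this equal to demand: 340 - 4.8Pb = -162 + 9Pb, so Pb = 2510/69.
Sellers receive Ps = 2510/69 + 6 = 2924/69; Q' = 340 − 4.8·(2510/69) = 3804/23.
Buyers' price falls by P* − Pb = 2780/69 − 2510/69 = 90/23; sellers' price rises by Ps − P* = 2924/69 − 2780/69 = 48/23.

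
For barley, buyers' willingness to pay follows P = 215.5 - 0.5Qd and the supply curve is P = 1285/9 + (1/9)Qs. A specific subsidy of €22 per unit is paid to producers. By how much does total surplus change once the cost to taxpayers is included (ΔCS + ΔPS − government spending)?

Pre-subsidy: 215.5 - 0.5Q = 1285/9 + (1/9)Q gives Q* = 119 and P* = 156.
With the subsidy, sellers receive Ps = Pb + 22 for each unit, where Pb is the price buyers pay.
On the curves, Pb = 215.5 - 0.5Q and Ps = 1285/9 + (1/9)Q; the wedge Ps − Pb = 22 gives 1285/9 + (1/9)Q − (215.5 - 0.5Q) = 22, so Q' = 155.
Then Pb = 215.5 − 0.5·155 = 138 and Ps = 1285/9 + (1/9)·155 = 160.
ΔCS = ½(119 + 155)(156 − 138) = 2466; ΔPS = ½(119 + 155)(160 − 156) = 548.
Government spending = 22 × 155 = 3410.
Net change = 2466 + 548 − 3410 = -396. The loss equals the DWL triangle ½·22·36.

Net change in total surplus = -€396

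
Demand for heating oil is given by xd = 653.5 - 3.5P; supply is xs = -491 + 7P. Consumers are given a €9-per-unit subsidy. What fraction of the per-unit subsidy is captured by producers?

Pre-subsidy: 653.5 - 3.5P = -491 + 7P gives P* = 109, x* = 272.
With the rebate, buyers effectively pay Pb = Ps − 9, where Ps is the price sellers receive.
Demand in terms of Ps becomes xd = 653.5 − 3.5(Ps − 9) = 685 - 3.5Ps. Setting this equal to supply: 685 - 3.5Ps = -491 + 7Ps, so Ps = 112.
Buyers pay Pb = 112 − 9 = 103; x' = -491 + 7·112 = 293.
Buyers' price falls by P* − Pb = 109 − 103 = 6; sellers' price rises by Ps − P* = 112 − 109 = 3.
So producers capture 3/9 = 1/3 of each unit of subsidy.

Producer share = 1/3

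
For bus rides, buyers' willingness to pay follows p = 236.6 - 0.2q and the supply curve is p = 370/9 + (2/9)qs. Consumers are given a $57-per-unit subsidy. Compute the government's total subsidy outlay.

Pre-subsidy: 236.6 - 0.2q = 370/9 + (2/9)q gives q* = 463 and p* = 144.
With the rebate, buyers effectively pay pb = ps − 57, where ps is the price sellers receive.
On the curves, pb = 236.6 - 0.2q and ps = 370/9 + (2/9)q; the wedge ps − pb = 57 gives 370/9 + (2/9)q − (236.6 - 0.2q) = 57, so q' = 598.
Then pb = 236.6 − 0.2·598 = 117 and ps = 370/9 + (2/9)·598 = 174.
Government outlay = subsidy × quantity = 57 × 598 = 34086.

Government cost = $34086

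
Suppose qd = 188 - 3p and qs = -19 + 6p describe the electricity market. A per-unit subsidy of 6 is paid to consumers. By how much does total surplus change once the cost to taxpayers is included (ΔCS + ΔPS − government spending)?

Net change in total surplus = -36

Pre-subsidy: 188 - 3p = -19 + 6p gives p* = 23, q* = 119.
With the rebate, buyers effectively pay pb = ps − 6, where ps is the price sellers receive.
Demand in terms of ps becomes qd = 188 − 3(ps − 6) = 206 - 3ps. Setting this equal to supply: 206 - 3ps = -19 + 6ps, so ps = 25.
Buyers pay pb = 25 − 6 = 19; q' = -19 + 6·25 = 131.
ΔCS = ½(119 + 131)(23 − 19) = 500; ΔPS = ½(119 + 131)(25 − 23) = 250.
Government spending = 6 × 131 = 786.
Net change = 500 + 250 − 786 = -36. The loss equals the DWL triangle ½·6·12.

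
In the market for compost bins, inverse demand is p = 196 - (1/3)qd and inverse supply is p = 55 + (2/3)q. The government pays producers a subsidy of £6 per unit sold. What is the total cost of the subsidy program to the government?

Pre-subsidy: 196 - (1/3)q = 55 + (2/3)q gives q* = 141 and p* = 149.
With the subsidy, sellers receive ps = pb + 6 for each unit, where pb is the price buyers pay.
On the curves, pb = 196 - (1/3)q and ps = 55 + (2/3)q; the wedge ps − pb = 6 gives 55 + (2/3)q − (196 - (1/3)q) = 6, so q' = 147.
Then pb = 196 − (1/3)·147 = 147 and ps = 55 + (2/3)·147 = 153.
Government outlay = subsidy × quantity = 6 × 147 = 882.

Government cost = £882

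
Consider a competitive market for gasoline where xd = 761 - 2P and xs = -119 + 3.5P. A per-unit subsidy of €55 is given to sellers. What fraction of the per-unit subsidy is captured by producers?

Producer share = 4/11

Pre-subsidy: 761 - 2P = -119 + 3.5P gives P* = 160, x* = 441.
With the subsidy, sellers receive Ps = Pb + 55 for each unit, where Pb is the price buyers pay.
Supply in terms of Pb becomes xs = -119 + 3.5(Pb + 55) = 73.5 + 3.5Pb. Setting this equal to demand: 761 - 2Pb = 73.5 + 3.5Pb, so Pb = 125.
Sellers receive Ps = 125 + 55 = 180; x' = 761 − 2·125 = 511.
Buyers' price falls by P* − Pb = 160 − 125 = 35; sellers' price rises by Ps − P* = 180 − 160 = 20.
So producers capture 20/55 = 4/11 of each unit of subsidy.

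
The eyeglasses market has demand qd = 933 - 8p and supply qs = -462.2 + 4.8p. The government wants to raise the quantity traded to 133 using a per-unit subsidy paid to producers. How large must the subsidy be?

At q = 133, invert demand for the buyer price: pb = (933 − 133)/8 = 100; invert supply for the seller price: ps = (133 − (-462.2))/4.8 = 124.
The subsidy must fill the gap: s = ps − pb = 124 − 100 = 24.

Required subsidy s = 24 per unit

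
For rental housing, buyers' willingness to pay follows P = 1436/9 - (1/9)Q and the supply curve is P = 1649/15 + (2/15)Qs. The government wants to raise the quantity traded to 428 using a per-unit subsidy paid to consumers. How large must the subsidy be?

At Q = 428, from the demand curve buyers pay Pb = 1436/9 − (1/9)·428 = 112; from the supply curve sellers need Ps = 1649/15 + (2/15)·428 = 167.
The subsidy must fill the gap: s = Ps − Pb = 167 − 112 = 55.

Required subsidy s = 55 per unit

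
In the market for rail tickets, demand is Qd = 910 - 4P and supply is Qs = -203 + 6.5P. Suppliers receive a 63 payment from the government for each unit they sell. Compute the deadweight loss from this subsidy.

Pre-subsidy: 910 - 4P = -203 + 6.5P gives P* = 106, Q* = 486.
With the subsidy, sellers receive Ps = Pb + 63 for each unit, where Pb is the price buyers pay.
Supply in terms of Pb becomes Qs = -203 + 6.5(Pb + 63) = 206.5 + 6.5Pb. Setting this equal to demand: 910 - 4Pb = 206.5 + 6.5Pb, so Pb = 67.
Sellers receive Ps = 67 + 63 = 130; Q' = 910 − 4·67 = 642.
The subsidy expands output by 642 − 486 = 156 past the efficient level; on those units the gap between marginal cost and willingness to pay runs from 0 up to 63.
DWL = ½ × 63 × 156 = 4914.

Deadweight loss = 4914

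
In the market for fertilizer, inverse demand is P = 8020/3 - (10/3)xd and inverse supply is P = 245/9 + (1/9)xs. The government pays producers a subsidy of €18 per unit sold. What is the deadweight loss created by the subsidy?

Deadweight loss = 1458/31

Pre-subsidy: 8020/3 - (10/3)x = 245/9 + (1/9)x gives x* = 23815/31 and P* = 3490/31.
With the subsidy, sellers receive Ps = Pb + 18 for each unit, where Pb is the price buyers pay.
On the curves, Pb = 8020/3 - (10/3)x and Ps = 245/9 + (1/9)x; the wedge Ps − Pb = 18 gives 245/9 + (1/9)x − (8020/3 - (10/3)x) = 18, so x' = 23977/31.
Then Pb = 8020/3 − (10/3)·(23977/31) = 2950/31 and Ps = 245/9 + (1/9)·(23977/31) = 3508/31.
The subsidy expands output by 23977/31 − 23815/31 = 162/31 past the efficient level; on those units the gap between marginal cost and willingness to pay runs from 0 up to 18.
DWL = ½ × 18 × 162/31 = 1458/31.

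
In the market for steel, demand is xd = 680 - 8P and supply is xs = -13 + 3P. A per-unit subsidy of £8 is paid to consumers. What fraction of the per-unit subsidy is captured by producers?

Pre-subsidy: 680 - 8P = -13 + 3P gives P* = 63, x* = 176.
With the rebate, buyers effectively pay Pb = Ps − 8, where Ps is the price sellers receive.
Demand in terms of Ps becomes xd = 680 − 8(Ps − 8) = 744 - 8Ps. Setting this equal to supply: 744 - 8Ps = -13 + 3Ps, so Ps = 757/11.
Buyers pay Pb = 757/11 − 8 = 669/11; x' = -13 + 3·(757/11) = 2128/11.
Buyers' price falls by P* − Pb = 63 − 669/11 = 24/11; sellers' price rises by Ps − P* = 757/11 − 63 = 64/11.
So producers capture (64/11)/8 = 8/11 of each unit of subsidy.

Producer share = 8/11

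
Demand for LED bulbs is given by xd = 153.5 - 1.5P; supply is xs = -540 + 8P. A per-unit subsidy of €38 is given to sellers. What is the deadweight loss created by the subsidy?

Pre-subsidy: 153.5 - 1.5P = -540 + 8P gives P* = 73, x* = 44.
With the subsidy, sellers receive Ps = Pb + 38 for each unit, where Pb is the price buyers pay.
Supply in terms of Pb becomes xs = -540 + 8(Pb + 38) = -236 + 8Pb. Setting this equal to demand: 153.5 - 1.5Pb = -236 + 8Pb, so Pb = 41.
Sellers receive Ps = 41 + 38 = 79; x' = 153.5 − 1.5·41 = 92.
The subsidy expands output by 92 − 44 = 48 past the efficient level; on those units the gap between marginal cost and willingness to pay runs from 0 up to 38.
DWL = ½ × 38 × 48 = 912.

Deadweight loss = €912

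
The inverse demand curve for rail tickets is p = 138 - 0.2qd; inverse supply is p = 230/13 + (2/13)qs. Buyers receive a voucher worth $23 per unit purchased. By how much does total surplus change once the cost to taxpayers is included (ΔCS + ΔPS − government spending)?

Net change in total surplus = -$747.5

Pre-subsidy: 138 - 0.2q = 230/13 + (2/13)q gives q* = 340 and p* = 70.
With the rebate, buyers effectively pay pb = ps − 23, where ps is the price sellers receive.
On the curves, pb = 138 - 0.2q and ps = 230/13 + (2/13)q; the wedge ps − pb = 23 gives 230/13 + (2/13)q − (138 - 0.2q) = 23, so q' = 405.
Then pb = 138 − 0.2·405 = 57 and ps = 230/13 + (2/13)·405 = 80.
ΔCS = ½(340 + 405)(70 − 57) = 4842.5; ΔPS = ½(340 + 405)(80 − 70) = 3725.
Government spending = 23 × 405 = 9315.
Net change = 4842.5 + 3725 − 9315 = -747.5. The loss equals the DWL triangle ½·23·65.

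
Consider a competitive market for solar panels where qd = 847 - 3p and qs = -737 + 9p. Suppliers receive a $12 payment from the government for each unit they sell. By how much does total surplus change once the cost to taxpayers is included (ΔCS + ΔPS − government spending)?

Pre-subsidy: 847 - 3p = -737 + 9p gives p* = 132, q* = 451.
With the subsidy, sellers receive ps = pb + 12 for each unit, where pb is the price buyers pay.
Supply in terms of pb becomes qs = -737 + 9(pb + 12) = -629 + 9pb. Setting this equal to demand: 847 - 3pb = -629 + 9pb, so pb = 123.
Sellers receive ps = 123 + 12 = 135; q' = 847 − 3·123 = 478.
ΔCS = ½(451 + 478)(132 − 123) = 4180.5; ΔPS = ½(451 + 478)(135 − 132) = 1393.5.
Government spending = 12 × 478 = 5736.
Net change = 4180.5 + 1393.5 − 5736 = -162. The loss equals the DWL triangle ½·12·27.

Net change in total surplus = -$162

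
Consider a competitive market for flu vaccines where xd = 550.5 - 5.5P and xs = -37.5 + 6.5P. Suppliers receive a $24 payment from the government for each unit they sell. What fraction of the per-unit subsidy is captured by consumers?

Consumer share = 13/24

Pre-subsidy: 550.5 - 5.5P = -37.5 + 6.5P gives P* = 49, x* = 281.
With the subsidy, sellers receive Ps = Pb + 24 for each unit, where Pb is the price buyers pay.
Supply in terms of Pb becomes xs = -37.5 + 6.5(Pb + 24) = 118.5 + 6.5Pb. Setting this equal to demand: 550.5 - 5.5Pb = 118.5 + 6.5Pb, so Pb = 36.
Sellers receive Ps = 36 + 24 = 60; x' = 550.5 − 5.5·36 = 352.5.
Buyers' price falls by P* − Pb = 49 − 36 = 13; sellers' price rises by Ps − P* = 60 − 49 = 11.
So consumers capture 13/24 = 13/24 of each unit of subsidy.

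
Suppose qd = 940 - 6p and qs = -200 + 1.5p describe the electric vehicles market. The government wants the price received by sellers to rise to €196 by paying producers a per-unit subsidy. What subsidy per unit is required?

Required subsidy s = €55 per unit

At a seller price of 196, quantity supplied is -200 + 1.5·196 = 94.
Buyers absorb 94 only when they pay pb with 940 − 6·pb = 94, i.e. pb = 141.
s = ps − pb = 196 − 141 = 55.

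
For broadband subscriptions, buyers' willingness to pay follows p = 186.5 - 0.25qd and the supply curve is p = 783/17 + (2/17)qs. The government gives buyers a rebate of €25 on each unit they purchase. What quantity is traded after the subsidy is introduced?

Pre-subsidy: 186.5 - 0.25q = 783/17 + (2/17)q gives q* = 382 and p* = 91.
With the rebate, buyers effectively pay pb = ps − 25, where ps is the price sellers receive.
On the curves, pb = 186.5 - 0.25q and ps = 783/17 + (2/17)q; the wedge ps − pb = 25 gives 783/17 + (2/17)q − (186.5 - 0.25q) = 25, so q' = 450.
Then pb = 186.5 − 0.25·450 = 74 and ps = 783/17 + (2/17)·450 = 99.

q' = 450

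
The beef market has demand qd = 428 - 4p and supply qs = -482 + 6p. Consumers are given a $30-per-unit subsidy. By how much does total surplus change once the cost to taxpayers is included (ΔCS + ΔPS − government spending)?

Pre-subsidy: 428 - 4p = -482 + 6p gives p* = 91, q* = 64.
With the rebate, buyers effectively pay pb = ps − 30, where ps is the price sellers receive.
Demand in terms of ps becomes qd = 428 − 4(ps − 30) = 548 - 4ps. Setting this equal to supply: 548 - 4ps = -482 + 6ps, so ps = 103.
Buyers pay pb = 103 − 30 = 73; q' = -482 + 6·103 = 136.
ΔCS = ½(64 + 136)(91 − 73) = 1800; ΔPS = ½(64 + 136)(103 − 91) = 1200.
Government spending = 30 × 136 = 4080.
Net change = 1800 + 1200 − 4080 = -1080. The loss equals the DWL triangle ½·30·72.

Net change in total surplus = -$1080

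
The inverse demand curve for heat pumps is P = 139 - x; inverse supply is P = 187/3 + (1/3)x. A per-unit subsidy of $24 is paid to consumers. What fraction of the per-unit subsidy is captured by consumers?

Consumer share = 0.75

Pre-subsidy: 139 - x = 187/3 + (1/3)x gives x* = 57.5 and P* = 81.5.
With the rebate, buyers effectively pay Pb = Ps − 24, where Ps is the price sellers receive.
On the curves, Pb = 139 - x and Ps = 187/3 + (1/3)x; the wedge Ps − Pb = 24 gives 187/3 + (1/3)x − (139 - x) = 24, so x' = 75.5.
Then Pb = 139 − 1·75.5 = 63.5 and Ps = 187/3 + (1/3)·75.5 = 87.5.
Buyers' price falls by P* − Pb = 81.5 − 63.5 = 18; sellers' price rises by Ps − P* = 87.5 − 81.5 = 6.
So consumers capture 18/24 = 0.75 of each unit of subsidy.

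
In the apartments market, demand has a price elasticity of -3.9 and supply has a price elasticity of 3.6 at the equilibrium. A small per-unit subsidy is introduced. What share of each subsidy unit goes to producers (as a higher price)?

Producer share = 0.52

For a small subsidy around the equilibrium, the benefit split depends on the relative slopes, which at a point are proportional to the elasticities.
Buyer share = εs/(εs + |εd|) = 3.6/(3.6 + 3.9) = 0.48; seller share = |εd|/(εs + |εd|) = 0.52.
So producers capture 0.52 of the subsidy.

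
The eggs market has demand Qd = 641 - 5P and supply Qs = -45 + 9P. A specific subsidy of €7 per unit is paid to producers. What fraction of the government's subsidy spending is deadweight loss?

Pre-subsidy: 641 - 5P = -45 + 9P gives P* = 49, Q* = 396.
With the subsidy, sellers receive Ps = Pb + 7 for each unit, where Pb is the price buyers pay.
Supply in terms of Pb becomes Qs = -45 + 9(Pb + 7) = 18 + 9Pb. Setting this equal to demand: 641 - 5Pb = 18 + 9Pb, so Pb = 44.5.
Sellers receive Ps = 44.5 + 7 = 51.5; Q' = 641 − 5·44.5 = 418.5.
ΔCS = ½(396 + 418.5)(49 − 44.5) = 1832.625; ΔPS = ½(396 + 418.5)(51.5 − 49) = 1018.125.
Government spending = 7 × 418.5 = 2929.5.
DWL = ½ × 7 × (418.5 − 396) = 78.75; fraction = 78.75 / 2929.5 = 5/186.

DWL / government spending = 5/186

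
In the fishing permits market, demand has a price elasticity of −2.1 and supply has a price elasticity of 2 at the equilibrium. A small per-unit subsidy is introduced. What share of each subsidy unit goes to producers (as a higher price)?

Producer share = 21/41

For a small subsidy around the equilibrium, the benefit split depends on the relative slopes, which at a point are proportional to the elasticities.
Buyer share = εs/(εs + |εd|) = 2/(2 + 2.1) = 20/41; seller share = |εd|/(εs + |εd|) = 21/41.
So producers capture 21/41 of the subsidy.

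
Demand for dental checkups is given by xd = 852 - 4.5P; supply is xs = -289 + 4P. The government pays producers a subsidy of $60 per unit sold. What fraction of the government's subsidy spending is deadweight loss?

Pre-subsidy: 852 - 4.5P = -289 + 4P gives P* = 2282/17, x* = 4215/17.
With the subsidy, sellers receive Ps = Pb + 60 for each unit, where Pb is the price buyers pay.
Supply in terms of Pb becomes xs = -289 + 4(Pb + 60) = -49 + 4Pb. Setting this equal to demand: 852 - 4.5Pb = -49 + 4Pb, so Pb = 106.
Sellers receive Ps = 106 + 60 = 166; x' = 852 − 4.5·106 = 375.
ΔCS = ½(4215/17 + 375)(2282/17 − 106) = 2541600/289; ΔPS = ½(4215/17 + 375)(166 − 2282/17) = 2859300/289.
Government spending = 60 × 375 = 22500.
DWL = ½ × 60 × (375 − 4215/17) = 64800/17; fraction = (64800/17) / 22500 = 72/425.

DWL / government spending = 72/425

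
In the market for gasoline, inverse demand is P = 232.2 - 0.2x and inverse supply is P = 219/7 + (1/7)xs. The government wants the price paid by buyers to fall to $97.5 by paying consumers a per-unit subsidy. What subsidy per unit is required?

Required subsidy s = $30 per unit

At a buyer price of 97.5, quantity demanded is 1161 − 5·97.5 = 673.5.
Sellers supply 673.5 only when they receive Ps = 219/7 + (1/7)·673.5 = 127.5.
s = Ps − Pb = 127.5 − 97.5 = 30.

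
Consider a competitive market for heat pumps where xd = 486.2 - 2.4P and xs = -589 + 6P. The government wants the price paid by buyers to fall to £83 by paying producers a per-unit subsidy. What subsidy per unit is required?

At a buyer price of 83, quantity demanded is 486.2 − 2.4·83 = 287.
Sellers supply 287 only when they receive Ps with -589 + 6·Ps = 287, i.e. Ps = 146.
s = Ps − Pb = 146 − 83 = 63.

Required subsidy s = £63 per unit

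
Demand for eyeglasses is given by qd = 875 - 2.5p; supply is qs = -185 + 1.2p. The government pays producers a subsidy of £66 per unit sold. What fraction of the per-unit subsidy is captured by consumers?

Consumer share = 12/37

Pre-subsidy: 875 - 2.5p = -185 + 1.2p gives p* = 10600/37, q* = 5875/37.
With the subsidy, sellers receive ps = pb + 66 for each unit, where pb is the price buyers pay.
Supply in terms of pb becomes qs = -185 + 1.2(pb + 66) = -105.8 + 1.2pb. Setting this equal to demand: 875 - 2.5pb = -105.8 + 1.2pb, so pb = 9808/37.
Sellers receive ps = 9808/37 + 66 = 12250/37; q' = 875 − 2.5·(9808/37) = 7855/37.
Buyers' price falls by p* − pb = 10600/37 − 9808/37 = 792/37; sellers' price rises by ps − p* = 12250/37 − 10600/37 = 1650/37.
So consumers capture (792/37)/66 = 12/37 of each unit of subsidy.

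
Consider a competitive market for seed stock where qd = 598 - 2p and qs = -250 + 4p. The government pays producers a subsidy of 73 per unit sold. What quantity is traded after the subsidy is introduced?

q' = 1238/3

Pre-subsidy: 598 - 2p = -250 + 4p gives p* = 424/3, q* = 946/3.
With the subsidy, sellers receive ps = pb + 73 for each unit, where pb is the price buyers pay.
Supply in terms of pb becomes qs = -250 + 4(pb + 73) = 42 + 4pb. Setting this equal to demand: 598 - 2pb = 42 + 4pb, so pb = 278/3.
Sellers receive ps = 278/3 + 73 = 497/3; q' = 598 − 2·(278/3) = 1238/3.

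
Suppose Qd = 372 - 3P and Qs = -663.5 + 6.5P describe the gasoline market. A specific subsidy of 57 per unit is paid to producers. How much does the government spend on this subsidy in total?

Government cost = 9234

Pre-subsidy: 372 - 3P = -663.5 + 6.5P gives P* = 109, Q* = 45.
With the subsidy, sellers receive Ps = Pb + 57 for each unit, where Pb is the price buyers pay.
Supply in terms of Pb becomes Qs = -663.5 + 6.5(Pb + 57) = -293 + 6.5Pb. Setting this equal to demand: 372 - 3Pb = -293 + 6.5Pb, so Pb = 70.
Sellers receive Ps = 70 + 57 = 127; Q' = 372 − 3·70 = 162.
Government outlay = subsidy × quantity = 57 × 162 = 9234.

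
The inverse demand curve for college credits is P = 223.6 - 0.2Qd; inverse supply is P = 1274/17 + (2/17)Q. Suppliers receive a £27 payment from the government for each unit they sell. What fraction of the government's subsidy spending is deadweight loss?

DWL / government spending = 85/1106

Pre-subsidy: 223.6 - 0.2Q = 1274/17 + (2/17)Q gives Q* = 468 and P* = 130.
With the subsidy, sellers receive Ps = Pb + 27 for each unit, where Pb is the price buyers pay.
On the curves, Pb = 223.6 - 0.2Q and Ps = 1274/17 + (2/17)Q; the wedge Ps − Pb = 27 gives 1274/17 + (2/17)Q − (223.6 - 0.2Q) = 27, so Q' = 553.
Then Pb = 223.6 − 0.2·553 = 113 and Ps = 1274/17 + (2/17)·553 = 140.
ΔCS = ½(468 + 553)(130 − 113) = 8678.5; ΔPS = ½(468 + 553)(140 − 130) = 5105.
Government spending = 27 × 553 = 14931.
DWL = ½ × 27 × (553 − 468) = 1147.5; fraction = 1147.5 / 14931 = 85/1106.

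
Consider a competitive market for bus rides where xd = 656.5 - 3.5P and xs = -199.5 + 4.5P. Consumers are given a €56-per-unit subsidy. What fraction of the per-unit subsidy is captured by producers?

Producer share = 0.4375

Pre-subsidy: 656.5 - 3.5P = -199.5 + 4.5P gives P* = 107, x* = 282.
With the rebate, buyers effectively pay Pb = Ps − 56, where Ps is the price sellers receive.
Demand in terms of Ps becomes xd = 656.5 − 3.5(Ps − 56) = 852.5 - 3.5Ps. Setting this equal to supply: 852.5 - 3.5Ps = -199.5 + 4.5Ps, so Ps = 131.5.
Buyers pay Pb = 131.5 − 56 = 75.5; x' = -199.5 + 4.5·131.5 = 392.25.
Buyers' price falls by P* − Pb = 107 − 75.5 = 31.5; sellers' price rises by Ps − P* = 131.5 − 107 = 24.5.
So producers capture 24.5/56 = 0.4375 of each unit of subsidy.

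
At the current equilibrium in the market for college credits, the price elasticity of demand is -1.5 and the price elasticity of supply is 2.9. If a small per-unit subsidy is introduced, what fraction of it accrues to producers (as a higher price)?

For a small subsidy around the equilibrium, the benefit split depends on the relative slopes, which at a point are proportional to the elasticities.
Buyer share = εs/(εs + |εd|) = 2.9/(2.9 + 1.5) = 29/44; seller share = |εd|/(εs + |εd|) = 15/44.
So producers capture 15/44 of the subsidy.

Producer share = 15/44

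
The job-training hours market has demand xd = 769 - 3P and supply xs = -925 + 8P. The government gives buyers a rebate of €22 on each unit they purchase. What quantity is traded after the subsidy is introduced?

Pre-subsidy: 769 - 3P = -925 + 8P gives P* = 154, x* = 307.
With the rebate, buyers effectively pay Pb = Ps − 22, where Ps is the price sellers receive.
Demand in terms of Ps becomes xd = 769 − 3(Ps − 22) = 835 - 3Ps. Setting this equal to supply: 835 - 3Ps = -925 + 8Ps, so Ps = 160.
Buyers pay Pb = 160 − 22 = 138; x' = -925 + 8·160 = 355.

x' = 355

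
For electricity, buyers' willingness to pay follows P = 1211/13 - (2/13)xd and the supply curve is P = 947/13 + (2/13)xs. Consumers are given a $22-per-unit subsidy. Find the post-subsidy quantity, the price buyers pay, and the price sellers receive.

x' = 137.5; buyers pay $72; sellers receive $94

Pre-subsidy: 1211/13 - (2/13)x = 947/13 + (2/13)x gives x* = 66 and P* = 83.
With the rebate, buyers effectively pay Pb = Ps − 22, where Ps is the price sellers receive.
On the curves, Pb = 1211/13 - (2/13)x and Ps = 947/13 + (2/13)x; the wedge Ps − Pb = 22 gives 947/13 + (2/13)x − (1211/13 - (2/13)x) = 22, so x' = 137.5.
Then Pb = 1211/13 − (2/13)·137.5 = 72 and Ps = 947/13 + (2/13)·137.5 = 94.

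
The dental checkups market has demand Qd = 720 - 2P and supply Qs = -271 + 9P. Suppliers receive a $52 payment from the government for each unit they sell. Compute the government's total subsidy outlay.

Government cost = 357448/11

Pre-subsidy: 720 - 2P = -271 + 9P gives P* = 991/11, Q* = 5938/11.
With the subsidy, sellers receive Ps = Pb + 52 for each unit, where Pb is the price buyers pay.
Supply in terms of Pb becomes Qs = -271 + 9(Pb + 52) = 197 + 9Pb. Setting this equal to demand: 720 - 2Pb = 197 + 9Pb, so Pb = 523/11.
Sellers receive Ps = 523/11 + 52 = 1095/11; Q' = 720 − 2·(523/11) = 6874/11.
Government outlay = subsidy × quantity = 52 × 6874/11 = 357448/11.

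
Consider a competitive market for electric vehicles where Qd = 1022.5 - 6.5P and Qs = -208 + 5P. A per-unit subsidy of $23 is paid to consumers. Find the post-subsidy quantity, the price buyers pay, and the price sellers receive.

Q' = 392; buyers pay $97; sellers receive $120

Pre-subsidy: 1022.5 - 6.5P = -208 + 5P gives P* = 107, Q* = 327.
With the rebate, buyers effectively pay Pb = Ps − 23, where Ps is the price sellers receive.
Demand in terms of Ps becomes Qd = 1022.5 − 6.5(Ps − 23) = 1172 - 6.5Ps. Setting this equal to supply: 1172 - 6.5Ps = -208 + 5Ps, so Ps = 120.
Buyers pay Pb = 120 − 23 = 97; Q' = -208 + 5·120 = 392.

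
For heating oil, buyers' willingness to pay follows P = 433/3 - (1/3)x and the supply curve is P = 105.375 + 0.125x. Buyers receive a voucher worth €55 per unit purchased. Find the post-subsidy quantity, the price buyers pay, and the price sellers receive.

Pre-subsidy: 433/3 - (1/3)x = 105.375 + 0.125x gives x* = 85 and P* = 116.
With the rebate, buyers effectively pay Pb = Ps − 55, where Ps is the price sellers receive.
On the curves, Pb = 433/3 - (1/3)x and Ps = 105.375 + 0.125x; the wedge Ps − Pb = 55 gives 105.375 + 0.125x − (433/3 - (1/3)x) = 55, so x' = 205.
Then Pb = 433/3 − (1/3)·205 = 76 and Ps = 105.375 + 0.125·205 = 131.

x' = 205; buyers pay €76; sellers receive €131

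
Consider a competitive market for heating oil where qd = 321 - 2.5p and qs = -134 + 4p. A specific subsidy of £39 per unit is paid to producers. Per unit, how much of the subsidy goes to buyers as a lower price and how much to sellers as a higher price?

Pre-subsidy: 321 - 2.5p = -134 + 4p gives p* = 70, q* = 146.
With the subsidy, sellers receive ps = pb + 39 for each unit, where pb is the price buyers pay.
Supply in terms of pb becomes qs = -134 + 4(pb + 39) = 22 + 4pb. Setting this equal to demand: 321 - 2.5pb = 22 + 4pb, so pb = 46.
Sellers receive ps = 46 + 39 = 85; q' = 321 − 2.5·46 = 206.
Buyers' price falls by p* − pb = 70 − 46 = 24; sellers' price rises by ps − p* = 85 − 70 = 15.

Buyers gain £24 per unit; sellers gain £15 per unit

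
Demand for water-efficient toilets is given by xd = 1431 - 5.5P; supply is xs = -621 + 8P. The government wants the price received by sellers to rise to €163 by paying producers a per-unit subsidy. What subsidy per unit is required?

At a seller price of 163, quantity supplied is -621 + 8·163 = 683.
Buyers absorb 683 only when they pay Pb with 1431 − 5.5·Pb = 683, i.e. Pb = 136.
s = Ps − Pb = 163 − 136 = 27.

Required subsidy s = €27 per unit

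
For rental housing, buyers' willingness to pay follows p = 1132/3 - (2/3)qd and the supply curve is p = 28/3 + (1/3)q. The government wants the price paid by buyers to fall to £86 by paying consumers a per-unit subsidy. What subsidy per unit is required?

At a buyer price of 86, quantity demanded is 566 − 1.5·86 = 437.
Sellers supply 437 only when they receive ps = 28/3 + (1/3)·437 = 155.
s = ps − pb = 155 − 86 = 69.

Required subsidy s = £69 per unit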